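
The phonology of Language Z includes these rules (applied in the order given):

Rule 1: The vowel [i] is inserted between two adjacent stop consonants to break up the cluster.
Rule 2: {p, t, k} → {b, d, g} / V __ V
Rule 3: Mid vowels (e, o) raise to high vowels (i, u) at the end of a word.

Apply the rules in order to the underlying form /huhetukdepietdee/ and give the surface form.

Rule 1 (stop-cluster i-epenthesis): /k/ and /d/ form a stop–stop cluster, so [i] is inserted between them. /t/ and /d/ form a stop–stop cluster, so [i] is inserted between them. /huhetukdepietdee/ → huhetukidepietidee.
Rule 2 (intervocalic voicing): /t/ is a voiceless stop between vowels /e/ and /u/, so it voices to [d]. /k/ is a voiceless stop between vowels /u/ and /i/, so it voices to [g]. /p/ is a voiceless stop between vowels /e/ and /i/, so it voices to [b]. /t/ is a voiceless stop between vowels /e/ and /i/, so it voices to [d]. /huhetukidepietidee/ → huhedugidebiedidee.
Rule 3 (final vowel raising): /e/ is a mid vowel in word-final position, so it raises to [i]. /huhedugidebiedidee/ → huhedugidebiedidei.

huhedugidebiedidei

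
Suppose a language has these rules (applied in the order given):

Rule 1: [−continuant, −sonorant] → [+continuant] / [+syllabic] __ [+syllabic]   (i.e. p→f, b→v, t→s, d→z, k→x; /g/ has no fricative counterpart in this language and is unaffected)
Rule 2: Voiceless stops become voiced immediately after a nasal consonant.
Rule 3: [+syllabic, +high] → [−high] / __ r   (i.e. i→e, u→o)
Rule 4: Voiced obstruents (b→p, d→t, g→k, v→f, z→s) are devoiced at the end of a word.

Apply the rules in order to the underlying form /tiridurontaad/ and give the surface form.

Rule 1 (intervocalic spirantization): /d/ is a stop between vowels /i/ and /u/, so it spirantizes to the fricative [z]. /tiridurontaad/ → tirizurontaad.
Rule 2 (post-nasal voicing): /t/ is a voiceless stop immediately after the nasal /n/, so it voices to [d]. /tirizurontaad/ → tirizurondaad.
Rule 3 (pre-rhotic lowering): /i/ is a high vowel immediately before /r/, so it lowers to [e]. /u/ is a high vowel immediately before /r/, so it lowers to [o]. /tirizurondaad/ → terizorondaad.
Rule 4 (final devoicing): /d/ is a voiced obstruent in word-final position, so it devoices to [t]. /terizorondaad/ → terizorondaat.

terizorondaat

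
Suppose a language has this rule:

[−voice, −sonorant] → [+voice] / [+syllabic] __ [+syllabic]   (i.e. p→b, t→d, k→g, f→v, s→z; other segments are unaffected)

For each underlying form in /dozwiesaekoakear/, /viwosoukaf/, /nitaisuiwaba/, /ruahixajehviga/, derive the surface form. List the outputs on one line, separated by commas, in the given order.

/dozwiesaekoakear/: /s/ is a voiceless obstruent between vowels /e/ and /a/, so it voices to [z]. /k/ is a voiceless obstruent between vowels /e/ and /o/, so it voices to [g]. /k/ is a voiceless obstruent between vowels /a/ and /e/, so it voices to [g]. → [dozwiezaegoagear].
/viwosoukaf/: /s/ is a voiceless obstruent between vowels /o/ and /o/, so it voices to [z]. /k/ is a voiceless obstruent between vowels /u/ and /a/, so it voices to [g]. → [viwozougaf].
/nitaisuiwaba/: /t/ is a voiceless obstruent between vowels /i/ and /a/, so it voices to [d]. /s/ is a voiceless obstruent between vowels /i/ and /u/, so it voices to [z]. → [nidaizuiwaba].
/ruahixajehviga/: the rule's environment is not met; surfaces unchanged as [ruahixajehviga].

dozwiezaegoagear, viwozougaf, nidaizuiwaba, ruahixajehviga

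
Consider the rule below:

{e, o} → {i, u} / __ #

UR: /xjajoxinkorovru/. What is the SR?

xjajoxinkorovru

No segment of /xjajoxinkorovru/ meets the structural description of the rule, so the form surfaces unchanged.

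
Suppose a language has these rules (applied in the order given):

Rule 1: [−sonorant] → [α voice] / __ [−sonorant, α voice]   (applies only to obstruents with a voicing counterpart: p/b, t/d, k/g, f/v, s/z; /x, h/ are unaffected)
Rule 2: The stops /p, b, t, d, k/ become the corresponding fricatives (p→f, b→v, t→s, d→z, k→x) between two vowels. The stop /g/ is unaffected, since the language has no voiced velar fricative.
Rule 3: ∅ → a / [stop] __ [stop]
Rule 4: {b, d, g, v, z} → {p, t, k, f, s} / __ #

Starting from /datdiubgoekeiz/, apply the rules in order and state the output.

Rule 1 (regressive voicing assimilation): /t/ precedes the voiced obstruent /d/, so it voices to [d] by assimilation. /datdiubgoekeiz/ → daddiubgoekeiz.
Rule 2 (intervocalic spirantization): /k/ is a stop between vowels /e/ and /e/, so it spirantizes to the fricative [x]. /daddiubgoekeiz/ → daddiubgoexeiz.
Rule 3 (stop-cluster a-epenthesis): /d/ and /d/ form a stop–stop cluster, so [a] is inserted between them. /b/ and /g/ form a stop–stop cluster, so [a] is inserted between them. /daddiubgoexeiz/ → dadadiubagoexeiz.
Rule 4 (final devoicing): /z/ is a voiced obstruent in word-final position, so it devoices to [s]. /dadadiubagoexeiz/ → dadadiubagoexeis.

dadadiubagoexeis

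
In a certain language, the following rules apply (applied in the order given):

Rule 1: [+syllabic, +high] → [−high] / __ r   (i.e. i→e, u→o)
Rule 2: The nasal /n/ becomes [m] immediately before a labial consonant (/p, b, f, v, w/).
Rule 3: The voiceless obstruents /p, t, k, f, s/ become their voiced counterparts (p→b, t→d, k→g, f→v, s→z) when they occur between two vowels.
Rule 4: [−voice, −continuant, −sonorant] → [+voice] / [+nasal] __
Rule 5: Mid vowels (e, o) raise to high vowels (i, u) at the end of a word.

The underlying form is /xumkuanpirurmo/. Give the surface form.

xumguamberormu

Rule 1 (pre-rhotic lowering): /i/ is a high vowel immediately before /r/, so it lowers to [e]. /u/ is a high vowel immediately before /r/, so it lowers to [o]. /xumkuanpirurmo/ → xumkuanperormo.
Rule 2 (nasal place assimilation): /n/ precedes the labial consonant /p/, so it assimilates in place to [m]. /xumkuanperormo/ → xumkuamperormo.
Rule 3 (intervocalic voicing): no segment meets the environment; /xumkuamperormo/ is unchanged.
Rule 4 (post-nasal voicing): /k/ is a voiceless stop immediately after the nasal /m/, so it voices to [g]. /p/ is a voiceless stop immediately after the nasal /m/, so it voices to [b]. /xumkuamperormo/ → xumguamberormo.
Rule 5 (final vowel raising): /o/ is a mid vowel in word-final position, so it raises to [u]. /xumguamberormo/ → xumguamberormu.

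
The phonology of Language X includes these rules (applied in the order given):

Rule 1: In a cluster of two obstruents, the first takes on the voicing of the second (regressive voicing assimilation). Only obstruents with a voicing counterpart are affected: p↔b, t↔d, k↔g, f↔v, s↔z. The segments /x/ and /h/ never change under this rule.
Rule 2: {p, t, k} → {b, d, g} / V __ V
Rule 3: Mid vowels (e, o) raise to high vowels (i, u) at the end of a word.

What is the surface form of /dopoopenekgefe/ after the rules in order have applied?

doboobeneggefi

Rule 1 (regressive voicing assimilation): /k/ precedes the voiced obstruent /g/, so it voices to [g] by assimilation. /dopoopenekgefe/ → dopoopeneggefe.
Rule 2 (intervocalic voicing): /p/ is a voiceless stop between vowels /o/ and /o/, so it voices to [b]. /p/ is a voiceless stop between vowels /o/ and /e/, so it voices to [b]. /dopoopeneggefe/ → doboobeneggefe.
Rule 3 (final vowel raising): /e/ is a mid vowel in word-final position, so it raises to [i]. /doboobeneggefe/ → doboobeneggefi.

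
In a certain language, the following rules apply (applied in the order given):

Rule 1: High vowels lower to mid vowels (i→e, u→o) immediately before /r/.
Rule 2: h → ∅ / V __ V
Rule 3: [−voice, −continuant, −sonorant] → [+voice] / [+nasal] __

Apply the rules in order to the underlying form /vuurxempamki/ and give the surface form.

vuorxembamgi

Rule 1 (pre-rhotic lowering): /u/ is a high vowel immediately before /r/, so it lowers to [o]. /vuurxempamki/ → vuorxempamki.
Rule 2 (intervocalic h-deletion): no segment meets the environment; /vuorxempamki/ is unchanged.
Rule 3 (post-nasal voicing): /p/ is a voiceless stop immediately after the nasal /m/, so it voices to [b]. /k/ is a voiceless stop immediately after the nasal /m/, so it voices to [g]. /vuorxempamki/ → vuorxembamgi.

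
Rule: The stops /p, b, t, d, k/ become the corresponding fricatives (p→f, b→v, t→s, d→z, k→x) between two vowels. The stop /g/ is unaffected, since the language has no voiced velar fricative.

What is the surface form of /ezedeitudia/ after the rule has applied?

ezezeisuzia

/d/ is a stop between vowels /e/ and /e/, so it spirantizes to the fricative [z].
/t/ is a stop between vowels /i/ and /u/, so it spirantizes to the fricative [s].
/d/ is a stop between vowels /u/ and /i/, so it spirantizes to the fricative [z].
Surface form: [ezezeisuzia].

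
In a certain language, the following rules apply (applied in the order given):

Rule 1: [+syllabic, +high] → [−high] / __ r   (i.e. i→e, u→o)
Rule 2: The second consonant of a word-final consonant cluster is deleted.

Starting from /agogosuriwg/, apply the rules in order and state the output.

Rule 1 (pre-rhotic lowering): /u/ is a high vowel immediately before /r/, so it lowers to [o]. /agogosuriwg/ → agogosoriwg.
Rule 2 (final cluster simplification): /g/ is the second consonant of a word-final cluster /wg/, so it deletes. /agogosoriwg/ → agogosoriw.

agogosoriw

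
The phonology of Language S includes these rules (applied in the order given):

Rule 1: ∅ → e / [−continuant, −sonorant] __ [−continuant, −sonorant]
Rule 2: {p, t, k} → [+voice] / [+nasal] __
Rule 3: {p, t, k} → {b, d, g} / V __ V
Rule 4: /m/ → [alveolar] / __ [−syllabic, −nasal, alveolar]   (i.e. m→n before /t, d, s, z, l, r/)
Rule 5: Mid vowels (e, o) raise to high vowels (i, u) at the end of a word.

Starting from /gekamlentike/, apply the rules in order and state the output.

geganlendigi

Rule 1 (stop-cluster e-epenthesis): no segment meets the environment; /gekamlentike/ is unchanged.
Rule 2 (post-nasal voicing): /t/ is a voiceless stop immediately after the nasal /n/, so it voices to [d]. /gekamlentike/ → gekamlendike.
Rule 3 (intervocalic voicing): /k/ is a voiceless stop between vowels /e/ and /a/, so it voices to [g]. /k/ is a voiceless stop between vowels /i/ and /e/, so it voices to [g]. /gekamlendike/ → gegamlendige.
Rule 4 (nasal place assimilation): /m/ precedes the alveolar consonant /l/, so it assimilates in place to [n]. /gegamlendige/ → geganlendige.
Rule 5 (final vowel raising): /e/ is a mid vowel in word-final position, so it raises to [i]. /geganlendige/ → geganlendigi.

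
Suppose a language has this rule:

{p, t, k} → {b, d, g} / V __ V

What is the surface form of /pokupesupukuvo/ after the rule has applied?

Scanning /pokupesupukuvo/: /p/ at position 1 is not in the conditioning environment; /k/ is a voiceless stop between vowels /o/ and /u/, so it voices to [g]; /p/ is a voiceless stop between vowels /u/ and /e/, so it voices to [b]; /p/ is a voiceless stop between vowels /u/ and /u/, so it voices to [b]; /k/ is a voiceless stop between vowels /u/ and /u/, so it voices to [g].
Result: [pogubesubuguvo].

pogubesubuguvo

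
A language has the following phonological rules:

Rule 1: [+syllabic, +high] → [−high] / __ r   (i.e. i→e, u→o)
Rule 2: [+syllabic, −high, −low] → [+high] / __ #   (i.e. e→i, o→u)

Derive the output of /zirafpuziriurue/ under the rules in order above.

zerafpuzeriorui

Rule 1 (pre-rhotic lowering): /i/ is a high vowel immediately before /r/, so it lowers to [e]. /i/ is a high vowel immediately before /r/, so it lowers to [e]. /u/ is a high vowel immediately before /r/, so it lowers to [o]. /zirafpuziriurue/ → zerafpuzeriorue.
Rule 2 (final vowel raising): /e/ is a mid vowel in word-final position, so it raises to [i]. /zerafpuzeriorue/ → zerafpuzeriorui.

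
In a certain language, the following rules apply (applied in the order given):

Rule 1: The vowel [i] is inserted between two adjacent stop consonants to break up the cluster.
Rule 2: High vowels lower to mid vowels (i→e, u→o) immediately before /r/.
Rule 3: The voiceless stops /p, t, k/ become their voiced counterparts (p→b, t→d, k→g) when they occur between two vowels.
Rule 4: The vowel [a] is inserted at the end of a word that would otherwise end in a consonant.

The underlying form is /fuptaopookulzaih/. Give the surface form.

Rule 1 (stop-cluster i-epenthesis): /p/ and /t/ form a stop–stop cluster, so [i] is inserted between them. /fuptaopookulzaih/ → fupitaopookulzaih.
Rule 2 (pre-rhotic lowering): no segment meets the environment; /fupitaopookulzaih/ is unchanged.
Rule 3 (intervocalic voicing): /p/ is a voiceless stop between vowels /u/ and /i/, so it voices to [b]. /t/ is a voiceless stop between vowels /i/ and /a/, so it voices to [d]. /p/ is a voiceless stop between vowels /o/ and /o/, so it voices to [b]. /k/ is a voiceless stop between vowels /o/ and /u/, so it voices to [g]. /fupitaopookulzaih/ → fubidaoboogulzaih.
Rule 4 (final a-epenthesis): the form ends in the consonant /h/, so [a] is inserted word-finally. /fubidaoboogulzaih/ → fubidaoboogulzaiha.

fubidaoboogulzaiha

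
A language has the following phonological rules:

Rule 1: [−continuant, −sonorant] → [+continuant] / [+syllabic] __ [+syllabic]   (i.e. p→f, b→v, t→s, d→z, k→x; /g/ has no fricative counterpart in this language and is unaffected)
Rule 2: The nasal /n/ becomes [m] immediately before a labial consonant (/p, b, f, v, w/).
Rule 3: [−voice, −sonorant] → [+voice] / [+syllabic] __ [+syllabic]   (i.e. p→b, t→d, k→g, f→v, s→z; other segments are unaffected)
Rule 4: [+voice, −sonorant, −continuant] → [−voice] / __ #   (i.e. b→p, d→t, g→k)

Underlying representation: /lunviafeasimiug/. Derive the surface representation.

Rule 1 (intervocalic spirantization): no segment meets the environment; /lunviafeasimiug/ is unchanged.
Rule 2 (nasal place assimilation): /n/ precedes the labial consonant /v/, so it assimilates in place to [m]. /lunviafeasimiug/ → lumviafeasimiug.
Rule 3 (intervocalic voicing): /f/ is a voiceless obstruent between vowels /a/ and /e/, so it voices to [v]. /s/ is a voiceless obstruent between vowels /a/ and /i/, so it voices to [z]. /lumviafeasimiug/ → lumviaveazimiug.
Rule 4 (final devoicing): /g/ is a voiced stop in word-final position, so it devoices to [k]. /lumviaveazimiug/ → lumviaveazimiuk.

lumviaveazimiuk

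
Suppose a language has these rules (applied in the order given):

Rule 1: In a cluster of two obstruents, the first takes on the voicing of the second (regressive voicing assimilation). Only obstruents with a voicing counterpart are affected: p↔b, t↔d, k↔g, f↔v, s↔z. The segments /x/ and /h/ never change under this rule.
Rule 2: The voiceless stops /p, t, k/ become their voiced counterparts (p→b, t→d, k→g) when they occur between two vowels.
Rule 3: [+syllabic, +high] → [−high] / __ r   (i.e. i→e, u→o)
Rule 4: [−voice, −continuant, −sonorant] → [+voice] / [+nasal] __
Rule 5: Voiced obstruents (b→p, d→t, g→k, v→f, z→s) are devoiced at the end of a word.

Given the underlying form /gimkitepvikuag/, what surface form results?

Rule 1 (regressive voicing assimilation): /p/ precedes the voiced obstruent /v/, so it voices to [b] by assimilation. /gimkitepvikuag/ → gimkitebvikuag.
Rule 2 (intervocalic voicing): /t/ is a voiceless stop between vowels /i/ and /e/, so it voices to [d]. /k/ is a voiceless stop between vowels /i/ and /u/, so it voices to [g]. /gimkitebvikuag/ → gimkidebviguag.
Rule 3 (pre-rhotic lowering): no segment meets the environment; /gimkidebviguag/ is unchanged.
Rule 4 (post-nasal voicing): /k/ is a voiceless stop immediately after the nasal /m/, so it voices to [g]. /gimkidebviguag/ → gimgidebviguag.
Rule 5 (final devoicing): /g/ is a voiced obstruent in word-final position, so it devoices to [k]. /gimgidebviguag/ → gimgidebviguak.

gimgidebviguak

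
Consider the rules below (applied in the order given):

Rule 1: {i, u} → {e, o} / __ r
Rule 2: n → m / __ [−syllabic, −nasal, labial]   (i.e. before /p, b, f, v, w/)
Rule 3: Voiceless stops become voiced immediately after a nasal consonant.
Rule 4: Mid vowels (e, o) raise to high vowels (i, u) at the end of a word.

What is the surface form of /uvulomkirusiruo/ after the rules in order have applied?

Rule 1 (pre-rhotic lowering): /i/ is a high vowel immediately before /r/, so it lowers to [e]. /i/ is a high vowel immediately before /r/, so it lowers to [e]. /uvulomkirusiruo/ → uvulomkeruseruo.
Rule 2 (nasal place assimilation): no segment meets the environment; /uvulomkeruseruo/ is unchanged.
Rule 3 (post-nasal voicing): /k/ is a voiceless stop immediately after the nasal /m/, so it voices to [g]. /uvulomkeruseruo/ → uvulomgeruseruo.
Rule 4 (final vowel raising): /o/ is a mid vowel in word-final position, so it raises to [u]. /uvulomgeruseruo/ → uvulomgeruseruu.

uvulomgeruseruu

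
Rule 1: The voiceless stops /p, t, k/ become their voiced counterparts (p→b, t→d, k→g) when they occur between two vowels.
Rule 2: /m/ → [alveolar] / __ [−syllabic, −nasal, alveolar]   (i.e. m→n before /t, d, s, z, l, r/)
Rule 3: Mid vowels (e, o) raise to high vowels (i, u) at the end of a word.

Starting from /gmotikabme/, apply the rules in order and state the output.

Rule 1 (intervocalic voicing): /t/ is a voiceless stop between vowels /o/ and /i/, so it voices to [d]. /k/ is a voiceless stop between vowels /i/ and /a/, so it voices to [g]. /gmotikabme/ → gmodigabme.
Rule 2 (nasal place assimilation): no segment meets the environment; /gmodigabme/ is unchanged.
Rule 3 (final vowel raising): /e/ is a mid vowel in word-final position, so it raises to [i]. /gmodigabme/ → gmodigabmi.

gmodigabmi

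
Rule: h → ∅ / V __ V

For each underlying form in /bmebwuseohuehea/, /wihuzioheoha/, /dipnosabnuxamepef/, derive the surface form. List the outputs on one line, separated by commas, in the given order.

/bmebwuseohuehea/: /h/ occurs between vowels /o/ and /u/, so it deletes. /h/ occurs between vowels /e/ and /e/, so it deletes. → [bmebwuseoueea].
/wihuzioheoha/: /h/ occurs between vowels /i/ and /u/, so it deletes. /h/ occurs between vowels /o/ and /e/, so it deletes. /h/ occurs between vowels /o/ and /a/, so it deletes. → [wiuzioeoa].
/dipnosabnuxamepef/: the rule's environment is not met; surfaces unchanged as [dipnosabnuxamepef].

bmebwuseoueea, wiuzioeoa, dipnosabnuxamepef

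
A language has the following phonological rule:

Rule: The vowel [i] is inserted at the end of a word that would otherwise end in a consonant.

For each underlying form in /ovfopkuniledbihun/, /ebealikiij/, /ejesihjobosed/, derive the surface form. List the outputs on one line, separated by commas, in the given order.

ovfopkuniledbihuni, ebealikiiji, ejesihjobosedi

/ovfopkuniledbihun/: the form ends in the consonant /n/, so [i] is inserted word-finally. → [ovfopkuniledbihuni].
/ebealikiij/: the form ends in the consonant /j/, so [i] is inserted word-finally. → [ebealikiiji].
/ejesihjobosed/: the form ends in the consonant /d/, so [i] is inserted word-finally. → [ejesihjobosedi].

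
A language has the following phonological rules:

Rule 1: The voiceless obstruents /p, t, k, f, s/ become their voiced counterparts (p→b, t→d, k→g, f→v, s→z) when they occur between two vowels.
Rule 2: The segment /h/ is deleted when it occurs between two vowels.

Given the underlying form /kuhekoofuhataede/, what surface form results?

kuegoovuadaede

Rule 1 (intervocalic voicing): /k/ is a voiceless obstruent between vowels /e/ and /o/, so it voices to [g]. /f/ is a voiceless obstruent between vowels /o/ and /u/, so it voices to [v]. /t/ is a voiceless obstruent between vowels /a/ and /a/, so it voices to [d]. /kuhekoofuhataede/ → kuhegoovuhadaede.
Rule 2 (intervocalic h-deletion): /h/ occurs between vowels /u/ and /e/, so it deletes. /h/ occurs between vowels /u/ and /a/, so it deletes. /kuhegoovuhadaede/ → kuegoovuadaede.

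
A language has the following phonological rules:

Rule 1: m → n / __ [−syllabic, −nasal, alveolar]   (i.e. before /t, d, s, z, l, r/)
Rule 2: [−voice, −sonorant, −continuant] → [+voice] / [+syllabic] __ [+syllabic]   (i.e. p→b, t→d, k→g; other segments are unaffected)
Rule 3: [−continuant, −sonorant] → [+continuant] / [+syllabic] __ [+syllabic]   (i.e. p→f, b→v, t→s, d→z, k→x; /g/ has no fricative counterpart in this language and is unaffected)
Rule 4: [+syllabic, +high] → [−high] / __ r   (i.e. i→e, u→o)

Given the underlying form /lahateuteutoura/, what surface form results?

Rule 1 (nasal place assimilation): no segment meets the environment; /lahateuteutoura/ is unchanged.
Rule 2 (intervocalic voicing): /t/ is a voiceless stop between vowels /a/ and /e/, so it voices to [d]. /t/ is a voiceless stop between vowels /u/ and /e/, so it voices to [d]. /t/ is a voiceless stop between vowels /u/ and /o/, so it voices to [d]. /lahateuteutoura/ → lahadeudeudoura.
Rule 3 (intervocalic spirantization): /d/ is a stop between vowels /a/ and /e/, so it spirantizes to the fricative [z]. /d/ is a stop between vowels /u/ and /e/, so it spirantizes to the fricative [z]. /d/ is a stop between vowels /u/ and /o/, so it spirantizes to the fricative [z]. /lahadeudeudoura/ → lahazeuzeuzoura.
Rule 4 (pre-rhotic lowering): /u/ is a high vowel immediately before /r/, so it lowers to [o]. /lahazeuzeuzoura/ → lahazeuzeuzoora.

lahazeuzeuzoora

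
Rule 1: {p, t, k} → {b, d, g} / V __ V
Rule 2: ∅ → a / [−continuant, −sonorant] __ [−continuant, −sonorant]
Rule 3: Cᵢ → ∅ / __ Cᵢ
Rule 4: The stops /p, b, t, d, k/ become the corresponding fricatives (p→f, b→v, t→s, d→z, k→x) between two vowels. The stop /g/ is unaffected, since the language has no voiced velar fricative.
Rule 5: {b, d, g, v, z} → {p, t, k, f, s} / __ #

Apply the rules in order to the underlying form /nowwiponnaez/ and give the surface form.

nowivonaes

Rule 1 (intervocalic voicing): /p/ is a voiceless stop between vowels /i/ and /o/, so it voices to [b]. /nowwiponnaez/ → nowwibonnaez.
Rule 2 (stop-cluster a-epenthesis): no segment meets the environment; /nowwibonnaez/ is unchanged.
Rule 3 (degemination): /ww/ is a geminate; the first /w/ deletes. /nn/ is a geminate; the first /n/ deletes. /nowwibonnaez/ → nowibonaez.
Rule 4 (intervocalic spirantization): /b/ is a stop between vowels /i/ and /o/, so it spirantizes to the fricative [v]. /nowibonaez/ → nowivonaez.
Rule 5 (final devoicing): /z/ is a voiced obstruent in word-final position, so it devoices to [s]. /nowivonaez/ → nowivonaes.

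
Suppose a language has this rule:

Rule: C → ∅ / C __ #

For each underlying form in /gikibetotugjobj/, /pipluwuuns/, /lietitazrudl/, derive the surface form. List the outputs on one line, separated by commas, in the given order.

/gikibetotugjobj/: /j/ is the second consonant of a word-final cluster /bj/, so it deletes. → [gikibetotugjob].
/pipluwuuns/: /s/ is the second consonant of a word-final cluster /ns/, so it deletes. → [pipluwuun].
/lietitazrudl/: /l/ is the second consonant of a word-final cluster /dl/, so it deletes. → [lietitazrud].

gikibetotugjob, pipluwuun, lietitazrud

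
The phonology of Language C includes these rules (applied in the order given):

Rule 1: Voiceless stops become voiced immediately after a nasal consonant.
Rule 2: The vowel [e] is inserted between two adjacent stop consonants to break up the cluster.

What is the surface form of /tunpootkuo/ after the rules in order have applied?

tunbootekuo

Rule 1 (post-nasal voicing): /p/ is a voiceless stop immediately after the nasal /n/, so it voices to [b]. /tunpootkuo/ → tunbootkuo.
Rule 2 (stop-cluster e-epenthesis): /t/ and /k/ form a stop–stop cluster, so [e] is inserted between them. /tunbootkuo/ → tunbootekuo.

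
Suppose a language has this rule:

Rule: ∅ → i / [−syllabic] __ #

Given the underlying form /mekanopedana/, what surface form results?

No segment of /mekanopedana/ meets the structural description of the rule, so the form surfaces unchanged.

mekanopedana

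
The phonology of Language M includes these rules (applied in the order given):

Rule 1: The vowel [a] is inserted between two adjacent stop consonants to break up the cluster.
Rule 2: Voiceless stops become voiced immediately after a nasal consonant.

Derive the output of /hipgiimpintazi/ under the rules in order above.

hipagiimbindazi

Rule 1 (stop-cluster a-epenthesis): /p/ and /g/ form a stop–stop cluster, so [a] is inserted between them. /hipgiimpintazi/ → hipagiimpintazi.
Rule 2 (post-nasal voicing): /p/ is a voiceless stop immediately after the nasal /m/, so it voices to [b]. /t/ is a voiceless stop immediately after the nasal /n/, so it voices to [d]. /hipagiimpintazi/ → hipagiimbindazi.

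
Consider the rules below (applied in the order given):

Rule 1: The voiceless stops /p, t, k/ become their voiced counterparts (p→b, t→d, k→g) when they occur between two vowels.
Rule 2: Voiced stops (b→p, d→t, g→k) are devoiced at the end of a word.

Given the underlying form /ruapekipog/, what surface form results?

ruabegibok

Rule 1 (intervocalic voicing): /p/ is a voiceless stop between vowels /a/ and /e/, so it voices to [b]. /k/ is a voiceless stop between vowels /e/ and /i/, so it voices to [g]. /p/ is a voiceless stop between vowels /i/ and /o/, so it voices to [b]. /ruapekipog/ → ruabegibog.
Rule 2 (final devoicing): /g/ is a voiced stop in word-final position, so it devoices to [k]. /ruabegibog/ → ruabegibok.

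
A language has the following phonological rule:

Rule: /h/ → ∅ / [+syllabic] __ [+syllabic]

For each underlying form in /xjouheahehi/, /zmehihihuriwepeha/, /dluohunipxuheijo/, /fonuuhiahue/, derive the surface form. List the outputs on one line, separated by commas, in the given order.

xjoueaei, zmeiiuriwepea, dluounipxueijo, fonuuiaue

/xjouheahehi/: /h/ occurs between vowels /u/ and /e/, so it deletes. /h/ occurs between vowels /a/ and /e/, so it deletes. /h/ occurs between vowels /e/ and /i/, so it deletes. → [xjoueaei].
/zmehihihuriwepeha/: /h/ occurs between vowels /e/ and /i/, so it deletes. /h/ occurs between vowels /i/ and /i/, so it deletes. /h/ occurs between vowels /i/ and /u/, so it deletes. /h/ occurs between vowels /e/ and /a/, so it deletes. → [zmeiiuriwepea].
/dluohunipxuheijo/: /h/ occurs between vowels /o/ and /u/, so it deletes. /h/ occurs between vowels /u/ and /e/, so it deletes. → [dluounipxueijo].
/fonuuhiahue/: /h/ occurs between vowels /u/ and /i/, so it deletes. /h/ occurs between vowels /a/ and /u/, so it deletes. → [fonuuiaue].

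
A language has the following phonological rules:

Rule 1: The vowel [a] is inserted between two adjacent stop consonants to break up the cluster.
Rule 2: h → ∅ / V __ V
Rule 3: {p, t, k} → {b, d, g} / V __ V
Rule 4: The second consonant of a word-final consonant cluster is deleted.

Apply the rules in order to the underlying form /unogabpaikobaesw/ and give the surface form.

unogababaigobaes

Rule 1 (stop-cluster a-epenthesis): /b/ and /p/ form a stop–stop cluster, so [a] is inserted between them. /unogabpaikobaesw/ → unogabapaikobaesw.
Rule 2 (intervocalic h-deletion): no segment meets the environment; /unogabapaikobaesw/ is unchanged.
Rule 3 (intervocalic voicing): /p/ is a voiceless stop between vowels /a/ and /a/, so it voices to [b]. /k/ is a voiceless stop between vowels /i/ and /o/, so it voices to [g]. /unogabapaikobaesw/ → unogababaigobaesw.
Rule 4 (final cluster simplification): /w/ is the second consonant of a word-final cluster /sw/, so it deletes. /unogababaigobaesw/ → unogababaigobaes.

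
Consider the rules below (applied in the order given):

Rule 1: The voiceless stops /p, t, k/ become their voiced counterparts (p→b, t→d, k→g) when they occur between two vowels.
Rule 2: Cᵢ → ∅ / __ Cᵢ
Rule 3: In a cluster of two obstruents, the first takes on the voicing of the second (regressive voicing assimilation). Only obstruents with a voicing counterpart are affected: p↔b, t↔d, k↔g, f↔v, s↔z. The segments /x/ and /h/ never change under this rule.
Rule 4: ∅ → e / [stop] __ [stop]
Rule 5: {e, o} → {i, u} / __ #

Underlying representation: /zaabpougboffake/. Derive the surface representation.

zaapepougebofagi

Rule 1 (intervocalic voicing): /k/ is a voiceless stop between vowels /a/ and /e/, so it voices to [g]. /zaabpougboffake/ → zaabpougboffage.
Rule 2 (degemination): /ff/ is a geminate; the first /f/ deletes. /zaabpougboffage/ → zaabpougbofage.
Rule 3 (regressive voicing assimilation): /b/ precedes the voiceless obstruent /p/, so it devoices to [p] by assimilation. /zaabpougbofage/ → zaappougbofage.
Rule 4 (stop-cluster e-epenthesis): /p/ and /p/ form a stop–stop cluster, so [e] is inserted between them. /g/ and /b/ form a stop–stop cluster, so [e] is inserted between them. /zaappougbofage/ → zaapepougebofage.
Rule 5 (final vowel raising): /e/ is a mid vowel in word-final position, so it raises to [i]. /zaapepougebofage/ → zaapepougebofagi.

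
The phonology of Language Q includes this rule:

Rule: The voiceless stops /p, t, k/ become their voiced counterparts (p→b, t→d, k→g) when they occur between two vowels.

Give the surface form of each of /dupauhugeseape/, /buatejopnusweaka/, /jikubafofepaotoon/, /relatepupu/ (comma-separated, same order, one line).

dubauhugeseabe, buadejopnusweaga, jigubafofebaodoon, reladebubu

/dupauhugeseape/: /p/ is a voiceless stop between vowels /u/ and /a/, so it voices to [b]. /p/ is a voiceless stop between vowels /a/ and /e/, so it voices to [b]. → [dubauhugeseabe].
/buatejopnusweaka/: /t/ is a voiceless stop between vowels /a/ and /e/, so it voices to [d]. /k/ is a voiceless stop between vowels /a/ and /a/, so it voices to [g]. → [buadejopnusweaga].
/jikubafofepaotoon/: /k/ is a voiceless stop between vowels /i/ and /u/, so it voices to [g]. /p/ is a voiceless stop between vowels /e/ and /a/, so it voices to [b]. /t/ is a voiceless stop between vowels /o/ and /o/, so it voices to [d]. → [jigubafofebaodoon].
/relatepupu/: /t/ is a voiceless stop between vowels /a/ and /e/, so it voices to [d]. /p/ is a voiceless stop between vowels /e/ and /u/, so it voices to [b]. /p/ is a voiceless stop between vowels /u/ and /u/, so it voices to [b]. → [reladebubu].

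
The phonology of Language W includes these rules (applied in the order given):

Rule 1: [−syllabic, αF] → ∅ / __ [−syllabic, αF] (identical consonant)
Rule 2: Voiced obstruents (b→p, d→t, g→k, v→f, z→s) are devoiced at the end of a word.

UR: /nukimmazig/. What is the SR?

nukimazik

Rule 1 (degemination): /mm/ is a geminate; the first /m/ deletes. /nukimmazig/ → nukimazig.
Rule 2 (final devoicing): /g/ is a voiced obstruent in word-final position, so it devoices to [k]. /nukimazig/ → nukimazik.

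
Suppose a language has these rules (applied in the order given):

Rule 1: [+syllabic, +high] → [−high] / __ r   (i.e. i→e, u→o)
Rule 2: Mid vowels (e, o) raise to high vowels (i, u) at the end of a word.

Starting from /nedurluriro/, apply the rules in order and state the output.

Rule 1 (pre-rhotic lowering): /u/ is a high vowel immediately before /r/, so it lowers to [o]. /u/ is a high vowel immediately before /r/, so it lowers to [o]. /i/ is a high vowel immediately before /r/, so it lowers to [e]. /nedurluriro/ → nedorlorero.
Rule 2 (final vowel raising): /o/ is a mid vowel in word-final position, so it raises to [u]. /nedorlorero/ → nedorloreru.

nedorloreru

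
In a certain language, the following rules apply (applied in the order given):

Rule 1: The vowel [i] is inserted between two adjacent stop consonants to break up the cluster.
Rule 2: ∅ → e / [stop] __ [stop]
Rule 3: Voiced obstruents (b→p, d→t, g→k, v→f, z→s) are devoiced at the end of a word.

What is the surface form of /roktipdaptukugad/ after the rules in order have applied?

rokitipidapitukugat

Rule 1 (stop-cluster i-epenthesis): /k/ and /t/ form a stop–stop cluster, so [i] is inserted between them. /p/ and /d/ form a stop–stop cluster, so [i] is inserted between them. /p/ and /t/ form a stop–stop cluster, so [i] is inserted between them. /roktipdaptukugad/ → rokitipidapitukugad.
Rule 2 (stop-cluster e-epenthesis): no segment meets the environment; /rokitipidapitukugad/ is unchanged.
Rule 3 (final devoicing): /d/ is a voiced obstruent in word-final position, so it devoices to [t]. /rokitipidapitukugad/ → rokitipidapitukugat.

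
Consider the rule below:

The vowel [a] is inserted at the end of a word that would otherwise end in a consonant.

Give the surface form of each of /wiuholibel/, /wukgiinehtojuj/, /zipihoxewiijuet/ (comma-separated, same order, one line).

wiuholibela, wukgiinehtojuja, zipihoxewiijueta

/wiuholibel/: the form ends in the consonant /l/, so [a] is inserted word-finally. → [wiuholibela].
/wukgiinehtojuj/: the form ends in the consonant /j/, so [a] is inserted word-finally. → [wukgiinehtojuja].
/zipihoxewiijuet/: the form ends in the consonant /t/, so [a] is inserted word-finally. → [zipihoxewiijueta].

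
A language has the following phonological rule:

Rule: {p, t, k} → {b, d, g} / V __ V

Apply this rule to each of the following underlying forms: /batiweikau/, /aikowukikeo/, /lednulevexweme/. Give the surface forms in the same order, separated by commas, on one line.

/batiweikau/: /t/ is a voiceless stop between vowels /a/ and /i/, so it voices to [d]. /k/ is a voiceless stop between vowels /i/ and /a/, so it voices to [g]. → [badiweigau].
/aikowukikeo/: /k/ is a voiceless stop between vowels /i/ and /o/, so it voices to [g]. /k/ is a voiceless stop between vowels /u/ and /i/, so it voices to [g]. /k/ is a voiceless stop between vowels /i/ and /e/, so it voices to [g]. → [aigowugigeo].
/lednulevexweme/: the rule's environment is not met; surfaces unchanged as [lednulevexweme].

badiweigau, aigowugigeo, lednulevexweme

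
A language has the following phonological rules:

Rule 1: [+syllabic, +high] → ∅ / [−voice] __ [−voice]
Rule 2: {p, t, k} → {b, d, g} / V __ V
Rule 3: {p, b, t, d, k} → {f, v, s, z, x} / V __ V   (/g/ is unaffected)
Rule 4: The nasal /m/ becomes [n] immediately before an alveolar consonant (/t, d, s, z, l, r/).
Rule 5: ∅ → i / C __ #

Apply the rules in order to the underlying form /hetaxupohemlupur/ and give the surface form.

hezaxpohenluvuri

Rule 1 (high vowel syncope): /u/ is a high vowel flanked by voiceless consonants /x/ and /p/, so it deletes. /hetaxupohemlupur/ → hetaxpohemlupur.
Rule 2 (intervocalic voicing): /t/ is a voiceless stop between vowels /e/ and /a/, so it voices to [d]. /p/ is a voiceless stop between vowels /u/ and /u/, so it voices to [b]. /hetaxpohemlupur/ → hedaxpohemlubur.
Rule 3 (intervocalic spirantization): /d/ is a stop between vowels /e/ and /a/, so it spirantizes to the fricative [z]. /b/ is a stop between vowels /u/ and /u/, so it spirantizes to the fricative [v]. /hedaxpohemlubur/ → hezaxpohemluvur.
Rule 4 (nasal place assimilation): /m/ precedes the alveolar consonant /l/, so it assimilates in place to [n]. /hezaxpohemluvur/ → hezaxpohenluvur.
Rule 5 (final i-epenthesis): the form ends in the consonant /r/, so [i] is inserted word-finally. /hezaxpohenluvur/ → hezaxpohenluvuri.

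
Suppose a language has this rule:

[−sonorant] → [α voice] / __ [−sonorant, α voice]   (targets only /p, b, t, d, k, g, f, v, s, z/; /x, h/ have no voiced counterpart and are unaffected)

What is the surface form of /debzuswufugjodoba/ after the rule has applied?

No segment of /debzuswufugjodoba/ meets the structural description of the rule, so the form surfaces unchanged.

debzuswufugjodoba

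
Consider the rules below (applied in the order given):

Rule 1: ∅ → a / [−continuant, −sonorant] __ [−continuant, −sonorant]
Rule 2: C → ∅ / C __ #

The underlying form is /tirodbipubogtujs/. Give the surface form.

tirodabipubogatuj

Rule 1 (stop-cluster a-epenthesis): /d/ and /b/ form a stop–stop cluster, so [a] is inserted between them. /g/ and /t/ form a stop–stop cluster, so [a] is inserted between them. /tirodbipubogtujs/ → tirodabipubogatujs.
Rule 2 (final cluster simplification): /s/ is the second consonant of a word-final cluster /js/, so it deletes. /tirodabipubogatujs/ → tirodabipubogatuj.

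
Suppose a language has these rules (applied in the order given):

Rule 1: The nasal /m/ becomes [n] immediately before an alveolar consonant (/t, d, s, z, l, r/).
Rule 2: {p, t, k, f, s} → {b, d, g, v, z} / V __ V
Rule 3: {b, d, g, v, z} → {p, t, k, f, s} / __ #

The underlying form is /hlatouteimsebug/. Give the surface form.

hladoudeinsebuk

Rule 1 (nasal place assimilation): /m/ precedes the alveolar consonant /s/, so it assimilates in place to [n]. /hlatouteimsebug/ → hlatouteinsebug.
Rule 2 (intervocalic voicing): /t/ is a voiceless obstruent between vowels /a/ and /o/, so it voices to [d]. /t/ is a voiceless obstruent between vowels /u/ and /e/, so it voices to [d]. /hlatouteinsebug/ → hladoudeinsebug.
Rule 3 (final devoicing): /g/ is a voiced obstruent in word-final position, so it devoices to [k]. /hladoudeinsebug/ → hladoudeinsebuk.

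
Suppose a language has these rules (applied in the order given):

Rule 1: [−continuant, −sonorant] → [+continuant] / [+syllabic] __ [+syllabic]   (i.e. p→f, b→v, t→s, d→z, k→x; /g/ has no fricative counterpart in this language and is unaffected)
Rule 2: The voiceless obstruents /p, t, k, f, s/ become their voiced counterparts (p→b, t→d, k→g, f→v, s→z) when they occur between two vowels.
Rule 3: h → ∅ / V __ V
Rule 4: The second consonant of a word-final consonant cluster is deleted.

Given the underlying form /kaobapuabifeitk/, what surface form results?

kaovavuaviveit

Rule 1 (intervocalic spirantization): /b/ is a stop between vowels /o/ and /a/, so it spirantizes to the fricative [v]. /p/ is a stop between vowels /a/ and /u/, so it spirantizes to the fricative [f]. /b/ is a stop between vowels /a/ and /i/, so it spirantizes to the fricative [v]. /kaobapuabifeitk/ → kaovafuavifeitk.
Rule 2 (intervocalic voicing): /f/ is a voiceless obstruent between vowels /a/ and /u/, so it voices to [v]. /f/ is a voiceless obstruent between vowels /i/ and /e/, so it voices to [v]. /kaovafuavifeitk/ → kaovavuaviveitk.
Rule 3 (intervocalic h-deletion): no segment meets the environment; /kaovavuaviveitk/ is unchanged.
Rule 4 (final cluster simplification): /k/ is the second consonant of a word-final cluster /tk/, so it deletes. /kaovavuaviveitk/ → kaovavuaviveit.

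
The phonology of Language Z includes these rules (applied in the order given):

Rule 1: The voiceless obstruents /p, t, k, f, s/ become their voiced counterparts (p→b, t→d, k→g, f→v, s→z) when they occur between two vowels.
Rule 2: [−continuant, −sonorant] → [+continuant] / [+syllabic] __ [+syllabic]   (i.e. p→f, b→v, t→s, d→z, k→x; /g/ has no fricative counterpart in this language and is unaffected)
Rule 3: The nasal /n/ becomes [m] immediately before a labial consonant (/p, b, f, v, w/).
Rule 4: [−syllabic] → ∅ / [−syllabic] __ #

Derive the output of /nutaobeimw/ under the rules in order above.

Rule 1 (intervocalic voicing): /t/ is a voiceless obstruent between vowels /u/ and /a/, so it voices to [d]. /nutaobeimw/ → nudaobeimw.
Rule 2 (intervocalic spirantization): /d/ is a stop between vowels /u/ and /a/, so it spirantizes to the fricative [z]. /b/ is a stop between vowels /o/ and /e/, so it spirantizes to the fricative [v]. /nudaobeimw/ → nuzaoveimw.
Rule 3 (nasal place assimilation): no segment meets the environment; /nuzaoveimw/ is unchanged.
Rule 4 (final cluster simplification): /w/ is the second consonant of a word-final cluster /mw/, so it deletes. /nuzaoveimw/ → nuzaoveim.

nuzaoveim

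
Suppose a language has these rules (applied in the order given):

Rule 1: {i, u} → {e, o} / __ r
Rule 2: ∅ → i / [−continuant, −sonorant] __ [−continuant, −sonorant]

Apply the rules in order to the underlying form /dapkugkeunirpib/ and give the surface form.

dapikugikeunerpib

Rule 1 (pre-rhotic lowering): /i/ is a high vowel immediately before /r/, so it lowers to [e]. /dapkugkeunirpib/ → dapkugkeunerpib.
Rule 2 (stop-cluster i-epenthesis): /p/ and /k/ form a stop–stop cluster, so [i] is inserted between them. /g/ and /k/ form a stop–stop cluster, so [i] is inserted between them. /dapkugkeunerpib/ → dapikugikeunerpib.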